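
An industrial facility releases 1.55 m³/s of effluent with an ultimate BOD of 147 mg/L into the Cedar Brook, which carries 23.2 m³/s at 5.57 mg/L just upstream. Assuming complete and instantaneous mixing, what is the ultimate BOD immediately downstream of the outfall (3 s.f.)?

14.4 mg/L

Flow-weighted mixing: C = (Q_r C_r + Q_w C_w)/(Q_r + Q_w)
= (23.2×5.57 + 1.55×147)/(23.2 + 1.55) = 357.1/24.75 = 14.43 mg/L.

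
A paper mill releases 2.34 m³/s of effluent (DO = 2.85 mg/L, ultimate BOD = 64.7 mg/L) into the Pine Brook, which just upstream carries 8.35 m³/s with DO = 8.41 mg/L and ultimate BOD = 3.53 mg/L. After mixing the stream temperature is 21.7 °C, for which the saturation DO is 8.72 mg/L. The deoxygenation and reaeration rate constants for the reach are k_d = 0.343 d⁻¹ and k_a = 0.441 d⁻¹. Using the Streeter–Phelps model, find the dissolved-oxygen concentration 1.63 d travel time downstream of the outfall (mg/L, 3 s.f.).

Mixed DO = (8.35×8.41 + 2.34×2.85)/(8.35+2.34) = 76.89/10.69 = 7.193 mg/L.
Mixed L₀ = (8.35×3.53 + 2.34×64.7)/(10.69) = 180.9/10.69 = 16.92 mg/L.
Initial deficit D₀ = C_s − DO₀ = 8.72 − 7.193 = 1.527 mg/L.
D(1.63) = [0.343×16.92/(0.441−0.343)](e^(−0.343×1.63) − e^(−0.441×1.63)) + 1.527 e^(−0.441×1.63)
= 59.22 × (0.5717 − 0.4873) + 1.527 × 0.4873 = 5.743 mg/L.
DO = 8.72 − 5.743 = 2.977 mg/L.

DO ≈ 2.98 mg/L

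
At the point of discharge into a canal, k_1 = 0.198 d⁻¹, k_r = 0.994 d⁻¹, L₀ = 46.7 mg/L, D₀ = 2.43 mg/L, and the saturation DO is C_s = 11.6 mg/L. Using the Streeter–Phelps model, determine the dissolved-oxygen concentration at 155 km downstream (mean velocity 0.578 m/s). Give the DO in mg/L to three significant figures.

DO ≈ 5.74 mg/L

Travel time t = x/v = 155 km / (0.578 m/s) = 155000 m / 0.578 m/s = 268200 s = 3.104 d.
k_1 L₀/(k_r−k_1) = 0.198×46.7/(0.994−0.198) = 9.247/0.7960 = 11.62 mg/L.
e^(−k_1 t) = e^(−0.198×3.104) = 0.5409; e^(−k_r t) = e^(−0.994×3.104) = 0.04572.
D = 11.62 × (0.5409 − 0.04572) + 2.43 × 0.04572 = 5.752 + 0.1111 = 5.863 mg/L.
DO = C_s − D = 11.6 − 5.863 = 5.737 mg/L.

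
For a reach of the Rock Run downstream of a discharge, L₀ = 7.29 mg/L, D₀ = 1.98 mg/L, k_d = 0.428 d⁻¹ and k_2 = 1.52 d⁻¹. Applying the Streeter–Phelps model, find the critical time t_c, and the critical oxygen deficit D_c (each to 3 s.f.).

t_c ≈ 0.0792 d; D_c ≈ 1.98 mg/L

At the critical point dD/dt = 0, so k_d L₀ e^(−k_d t) = k_2 D. Substituting D(t) from the Streeter–Phelps equation and solving for t gives
t_c = ln[(k_2/k_d)(1 − D₀(k_2−k_d)/(k_d L₀))] / (k_2−k_d).
Here k_2−k_d = 1.092 d⁻¹ and 1 − D₀(k_2−k_d)/(k_d L₀) = 1 − 1.98×1.092/(0.428×7.29) = 0.3070, so
t_c = ln(3.551 × 0.3070) / 1.092 = 0.08652 / 1.092 = 0.07923 d.
L(t_c) = L₀ e^(−k_d t_c) = 7.29 × 0.9667 = 7.047 mg/L, and at the critical point k_2 D_c = k_d L, so D_c = (0.428/1.52) × 7.047 = 1.984 mg/L.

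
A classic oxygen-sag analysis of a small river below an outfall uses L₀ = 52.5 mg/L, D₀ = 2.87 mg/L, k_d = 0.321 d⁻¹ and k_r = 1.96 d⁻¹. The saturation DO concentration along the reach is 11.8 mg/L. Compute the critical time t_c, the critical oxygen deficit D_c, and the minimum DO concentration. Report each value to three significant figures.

t_c ≈ 0.904 d; D_c ≈ 6.43 mg/L; min DO ≈ 5.37 mg/L

With k_r/k_d = 6.106 and 1 − D₀(k_r−k_d)/(k_d L₀) = 0.7209,
t_c = ln(6.106 × 0.7209) / (1.96 − 0.321) = ln(4.402) / 1.639 = 1.482/1.639 = 0.9042 d.
D_c = (k_d/k_r) L₀ e^(−k_d t_c) = (0.321/1.96) × 52.5 × e^(−0.321×0.9042) = 0.1638 × 52.5 × 0.7481 = 6.432 mg/L.
Minimum DO = C_s − D_c = 11.8 − 6.432 = 5.368 mg/L.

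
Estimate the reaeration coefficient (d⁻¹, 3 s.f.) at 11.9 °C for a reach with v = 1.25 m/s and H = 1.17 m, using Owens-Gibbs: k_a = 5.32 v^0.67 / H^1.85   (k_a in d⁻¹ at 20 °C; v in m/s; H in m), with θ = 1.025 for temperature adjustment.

k_a(20) = 5.32 × 1.25^0.67 / 1.17^1.85 = 5.32 × 1.161 / 1.337 = 4.621 d⁻¹.
k_a(11.9) = 4.621 × 1.025^(11.9−20) = 4.621 × 0.8187 = 3.783 d⁻¹.

k_a ≈ 3.78 d⁻¹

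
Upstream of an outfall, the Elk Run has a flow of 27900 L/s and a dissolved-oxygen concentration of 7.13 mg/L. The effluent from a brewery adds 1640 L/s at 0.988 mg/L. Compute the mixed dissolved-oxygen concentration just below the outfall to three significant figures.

Flow-weighted mixing: C = (Q_r C_r + Q_w C_w)/(Q_r + Q_w)
= (27900×7.13 + 1640×0.988)/(27900 + 1640) = 200500/29540 = 6.789 mg/L.

6.79 mg/L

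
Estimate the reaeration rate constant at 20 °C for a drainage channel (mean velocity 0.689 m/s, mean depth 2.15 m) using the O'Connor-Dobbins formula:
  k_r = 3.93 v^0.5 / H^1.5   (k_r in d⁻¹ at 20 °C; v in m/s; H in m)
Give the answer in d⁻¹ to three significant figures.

k_r = 3.93 × 0.689^0.5 / 2.15^1.5 = 3.93 × 0.8301 / 3.153 = 1.035 d⁻¹.

k_r ≈ 1.03 d⁻¹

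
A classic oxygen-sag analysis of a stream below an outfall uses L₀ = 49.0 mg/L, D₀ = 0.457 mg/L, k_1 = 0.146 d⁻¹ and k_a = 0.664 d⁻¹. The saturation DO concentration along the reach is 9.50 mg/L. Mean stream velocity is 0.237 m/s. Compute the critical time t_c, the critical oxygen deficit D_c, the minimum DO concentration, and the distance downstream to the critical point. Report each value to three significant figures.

t_c ≈ 2.86 d; D_c ≈ 7.10 mg/L; min DO ≈ 2.40 mg/L; x_c ≈ 58.5 km

At the critical point dD/dt = 0, so k_1 L₀ e^(−k_1 t) = k_a D. Substituting D(t) from the Streeter–Phelps equation and solving for t gives
t_c = ln[(k_a/k_1)(1 − D₀(k_a−k_1)/(k_1 L₀))] / (k_a−k_1).
Here k_a−k_1 = 0.5180 d⁻¹ and 1 − D₀(k_a−k_1)/(k_1 L₀) = 1 − 0.457×0.5180/(0.146×49.0) = 0.9669, so
t_c = ln(4.548 × 0.9669) / 0.5180 = 1.481 / 0.5180 = 2.859 d.
L(t_c) = L₀ e^(−k_1 t_c) = 49.0 × 0.6587 = 32.28 mg/L, and at the critical point k_a D_c = k_1 L, so D_c = (0.146/0.664) × 32.28 = 7.097 mg/L.
Minimum DO = C_s − D_c = 9.50 − 7.097 = 2.403 mg/L.
x_c = v t_c = 0.237 m/s × 2.859 d × 86400 s/d = 58550 m ≈ 58.5 km.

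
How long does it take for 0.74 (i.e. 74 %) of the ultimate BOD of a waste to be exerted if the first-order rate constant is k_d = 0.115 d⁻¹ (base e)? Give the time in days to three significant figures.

t ≈ 11.7 d

y/L₀ = 1 − e^(−k_d t) = 0.74 ⇒ e^(−k_d t) = 0.260
t = −ln(0.260) / 0.115 = 1.347 / 0.115 = 11.71 d.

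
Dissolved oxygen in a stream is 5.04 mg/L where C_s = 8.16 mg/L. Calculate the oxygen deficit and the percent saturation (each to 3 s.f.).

D = C_s − C = 8.16 − 5.04 = 3.12 mg/L.
% saturation = 5.04/8.16 × 100 = 61.8 %.

D ≈ 3.12 mg/L; 61.8 % saturation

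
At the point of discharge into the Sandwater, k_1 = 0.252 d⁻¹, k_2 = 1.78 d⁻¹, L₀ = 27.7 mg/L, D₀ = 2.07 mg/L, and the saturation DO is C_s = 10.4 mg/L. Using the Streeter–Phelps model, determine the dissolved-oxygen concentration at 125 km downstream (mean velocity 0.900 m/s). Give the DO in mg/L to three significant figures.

DO ≈ 7.50 mg/L

Travel time t = x/v = 125 km / (0.900 m/s) = 125000 m / 0.900 m/s = 138900 s = 1.608 d.
k_1 L₀/(k_2−k_1) = 0.252×27.7/(1.78−0.252) = 6.980/1.528 = 4.568 mg/L.
e^(−k_1 t) = e^(−0.252×1.608) = 0.6669; e^(−k_2 t) = e^(−1.78×1.608) = 0.05719.
D = 4.568 × (0.6669 − 0.05719) + 2.07 × 0.05719 = 2.785 + 0.1184 = 2.904 mg/L.
DO = C_s − D = 10.4 − 2.904 = 7.496 mg/L.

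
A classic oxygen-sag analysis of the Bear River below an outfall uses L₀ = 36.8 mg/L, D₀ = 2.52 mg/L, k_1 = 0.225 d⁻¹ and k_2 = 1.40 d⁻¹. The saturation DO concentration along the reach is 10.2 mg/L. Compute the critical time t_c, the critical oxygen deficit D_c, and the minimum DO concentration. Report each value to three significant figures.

t_c ≈ 1.18 d; D_c ≈ 4.54 mg/L; min DO ≈ 5.66 mg/L

At the critical point dD/dt = 0, so k_1 L₀ e^(−k_1 t) = k_2 D. Substituting D(t) from the Streeter–Phelps equation and solving for t gives
t_c = ln[(k_2/k_1)(1 − D₀(k_2−k_1)/(k_1 L₀))] / (k_2−k_1).
Here k_2−k_1 = 1.175 d⁻¹ and 1 − D₀(k_2−k_1)/(k_1 L₀) = 1 − 2.52×1.175/(0.225×36.8) = 0.6424, so
t_c = ln(6.222 × 0.6424) / 1.175 = 1.386 / 1.175 = 1.179 d.
D_c = (k_1/k_2) L₀ e^(−k_1 t_c) = (0.225/1.40) × 36.8 × e^(−0.225×1.179) = 0.1607 × 36.8 × 0.7670 = 4.536 mg/L.
Minimum DO = C_s − D_c = 10.2 − 4.536 = 5.664 mg/L.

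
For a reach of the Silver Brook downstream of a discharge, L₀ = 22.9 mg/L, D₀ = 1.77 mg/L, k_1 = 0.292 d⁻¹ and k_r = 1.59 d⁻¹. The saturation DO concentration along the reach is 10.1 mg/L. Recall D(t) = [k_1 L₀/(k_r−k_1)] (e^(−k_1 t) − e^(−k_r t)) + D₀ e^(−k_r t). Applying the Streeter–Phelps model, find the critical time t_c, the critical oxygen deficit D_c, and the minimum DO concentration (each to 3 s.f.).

At the critical point dD/dt = 0, so k_1 L₀ e^(−k_1 t) = k_r D. Substituting D(t) from the Streeter–Phelps equation and solving for t gives
t_c = ln[(k_r/k_1)(1 − D₀(k_r−k_1)/(k_1 L₀))] / (k_r−k_1).
Here k_r−k_1 = 1.298 d⁻¹ and 1 − D₀(k_r−k_1)/(k_1 L₀) = 1 − 1.77×1.298/(0.292×22.9) = 0.6564, so
t_c = ln(5.445 × 0.6564) / 1.298 = 1.274 / 1.298 = 0.9813 d.
D_c = (k_1/k_r) L₀ e^(−k_1 t_c) = (0.292/1.59) × 22.9 × e^(−0.292×0.9813) = 0.1836 × 22.9 × 0.7508 = 3.158 mg/L.
Minimum DO = C_s − D_c = 10.1 − 3.158 = 6.942 mg/L.

t_c ≈ 0.981 d; D_c ≈ 3.16 mg/L; min DO ≈ 6.94 mg/L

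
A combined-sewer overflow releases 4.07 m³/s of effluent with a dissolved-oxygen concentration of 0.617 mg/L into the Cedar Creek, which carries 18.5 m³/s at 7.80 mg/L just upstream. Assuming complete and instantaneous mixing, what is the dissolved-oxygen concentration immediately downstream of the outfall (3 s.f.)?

Flow-weighted mixing: C = (Q_r C_r + Q_w C_w)/(Q_r + Q_w)
= (18.5×7.80 + 4.07×0.617)/(18.5 + 4.07) = 146.8/22.57 = 6.505 mg/L.

6.50 mg/L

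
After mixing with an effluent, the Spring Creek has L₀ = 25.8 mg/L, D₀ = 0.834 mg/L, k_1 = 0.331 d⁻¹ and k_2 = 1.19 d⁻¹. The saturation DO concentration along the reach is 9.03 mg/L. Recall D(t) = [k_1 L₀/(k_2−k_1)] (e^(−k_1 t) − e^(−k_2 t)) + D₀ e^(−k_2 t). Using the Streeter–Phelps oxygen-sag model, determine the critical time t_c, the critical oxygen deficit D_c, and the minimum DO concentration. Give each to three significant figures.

t_c ≈ 1.39 d; D_c ≈ 4.53 mg/L; min DO ≈ 4.50 mg/L

At the critical point dD/dt = 0, so k_1 L₀ e^(−k_1 t) = k_2 D. Substituting D(t) from the Streeter–Phelps equation and solving for t gives
t_c = ln[(k_2/k_1)(1 − D₀(k_2−k_1)/(k_1 L₀))] / (k_2−k_1).
Here k_2−k_1 = 0.8590 d⁻¹ and 1 − D₀(k_2−k_1)/(k_1 L₀) = 1 − 0.834×0.8590/(0.331×25.8) = 0.9161, so
t_c = ln(3.595 × 0.9161) / 0.8590 = 1.192 / 0.8590 = 1.388 d.
D_c = (k_1/k_2) L₀ e^(−k_1 t_c) = (0.331/1.19) × 25.8 × e^(−0.331×1.388) = 0.2782 × 25.8 × 0.6317 = 4.533 mg/L.
Minimum DO = C_s − D_c = 9.03 − 4.533 = 4.497 mg/L.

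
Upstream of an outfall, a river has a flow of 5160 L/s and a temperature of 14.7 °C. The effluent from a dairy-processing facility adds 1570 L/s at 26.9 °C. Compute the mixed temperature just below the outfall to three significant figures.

Flow-weighted mixing: C = (Q_r C_r + Q_w C_w)/(Q_r + Q_w)
= (5160×14.7 + 1570×26.9)/(5160 + 1570) = 118100/6730 = 17.55 °C.

17.5 °C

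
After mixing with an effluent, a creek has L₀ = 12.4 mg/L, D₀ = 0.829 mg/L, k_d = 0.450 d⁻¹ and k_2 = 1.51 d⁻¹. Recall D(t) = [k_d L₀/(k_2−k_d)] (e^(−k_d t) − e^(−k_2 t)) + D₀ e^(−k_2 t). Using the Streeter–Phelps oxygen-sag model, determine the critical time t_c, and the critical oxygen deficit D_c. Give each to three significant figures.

t_c = [1/(k_2−k_d)] ln[(k_2/k_d)(1 − D₀(k_2−k_d)/(k_d L₀))]
= [1/(1.51−0.450)] ln[(1.51/0.450)(1 − 0.829×1.060/(0.450×12.4))]
= (1/1.060) ln[3.356 × 0.8425] = 0.9434 × ln(2.827) = 0.9434 × 1.039 = 0.9804 d.
L(t_c) = L₀ e^(−k_d t_c) = 12.4 × 0.6433 = 7.977 mg/L, and at the critical point k_2 D_c = k_d L, so D_c = (0.450/1.51) × 7.977 = 2.377 mg/L.

t_c ≈ 0.980 d; D_c ≈ 2.38 mg/L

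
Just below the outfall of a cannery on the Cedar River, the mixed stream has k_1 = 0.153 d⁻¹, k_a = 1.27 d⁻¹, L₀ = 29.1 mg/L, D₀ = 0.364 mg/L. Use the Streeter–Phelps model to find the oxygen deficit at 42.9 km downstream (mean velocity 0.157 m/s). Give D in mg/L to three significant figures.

D ≈ 2.39 mg/L

Travel time t = x/v = 42.9 km / (0.157 m/s) = 42900 m / 0.157 m/s = 273200 s = 3.163 d.
k_1 L₀/(k_a−k_1) = 0.153×29.1/(1.27−0.153) = 4.452/1.117 = 3.986 mg/L.
e^(−k_1 t) = e^(−0.153×3.163) = 0.6164; e^(−k_a t) = e^(−1.27×3.163) = 0.01802.
D = 3.986 × (0.6164 − 0.01802) + 0.364 × 0.01802 = 2.385 + 0.006558 = 2.392 mg/L.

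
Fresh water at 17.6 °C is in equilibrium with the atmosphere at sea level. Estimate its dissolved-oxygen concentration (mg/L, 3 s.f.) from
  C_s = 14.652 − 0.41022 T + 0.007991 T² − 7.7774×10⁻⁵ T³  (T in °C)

C_s ≈ 9.48 mg/L

C_s = 14.652 − 0.41022×17.6 + 0.007991×17.6² − 7.7774×10⁻⁵×17.6³ = 9.483 mg/L.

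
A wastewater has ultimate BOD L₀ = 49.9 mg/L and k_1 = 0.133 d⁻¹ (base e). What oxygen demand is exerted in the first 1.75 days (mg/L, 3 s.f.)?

y ≈ 10.4 mg/L

y_t = L₀(1 − e^(−k_1 t)) = 49.9 × (1 − e^(−0.133×1.75))
= 49.9 × (1 − 0.7924) = 49.9 × 0.2076 = 10.36 mg/L.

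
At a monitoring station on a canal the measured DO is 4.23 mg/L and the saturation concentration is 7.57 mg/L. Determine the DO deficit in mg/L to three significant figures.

D ≈ 3.34 mg/L

D = C_s − C = 7.57 − 4.23 = 3.34 mg/L.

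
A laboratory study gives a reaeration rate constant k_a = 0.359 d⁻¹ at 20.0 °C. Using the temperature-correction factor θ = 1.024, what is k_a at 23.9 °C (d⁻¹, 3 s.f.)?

k_a ≈ 0.394 d⁻¹

k_a(T₂) = k_a(T₁) · θ^(T₂−T₁) = 0.359 × 1.024^(23.9−20.0)
= 0.359 × 1.024^3.90 = 0.359 × 1.097 = 0.3938 d⁻¹.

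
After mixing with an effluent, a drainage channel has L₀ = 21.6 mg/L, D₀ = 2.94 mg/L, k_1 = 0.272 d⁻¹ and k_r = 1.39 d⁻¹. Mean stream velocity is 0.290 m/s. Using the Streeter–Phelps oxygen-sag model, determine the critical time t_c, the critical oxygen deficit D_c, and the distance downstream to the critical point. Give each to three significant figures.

t_c ≈ 0.726 d; D_c ≈ 3.47 mg/L; x_c ≈ 18.2 km

With k_r/k_1 = 5.110 and 1 − D₀(k_r−k_1)/(k_1 L₀) = 0.4405,
t_c = ln(5.110 × 0.4405) / (1.39 − 0.272) = ln(2.251) / 1.118 = 0.8115/1.118 = 0.7259 d.
L(t_c) = L₀ e^(−k_1 t_c) = 21.6 × 0.8208 = 17.73 mg/L, and at the critical point k_r D_c = k_1 L, so D_c = (0.272/1.39) × 17.73 = 3.469 mg/L.
x_c = v t_c = 0.290 m/s × 0.7259 d × 86400 s/d = 18190 m ≈ 18.2 km.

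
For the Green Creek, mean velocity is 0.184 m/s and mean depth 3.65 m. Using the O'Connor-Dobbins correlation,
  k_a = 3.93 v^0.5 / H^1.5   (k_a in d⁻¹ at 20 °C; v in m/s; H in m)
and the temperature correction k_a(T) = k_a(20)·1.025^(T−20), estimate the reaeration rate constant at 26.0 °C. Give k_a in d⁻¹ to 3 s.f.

k_a(20) = 3.93 × 0.184^0.5 / 3.65^1.5 = 3.93 × 0.4290 / 6.973 = 0.2417 d⁻¹.
k_a(26.0) = 0.2417 × 1.025^(26.0−20) = 0.2417 × 1.160 = 0.2804 d⁻¹.

k_a ≈ 0.280 d⁻¹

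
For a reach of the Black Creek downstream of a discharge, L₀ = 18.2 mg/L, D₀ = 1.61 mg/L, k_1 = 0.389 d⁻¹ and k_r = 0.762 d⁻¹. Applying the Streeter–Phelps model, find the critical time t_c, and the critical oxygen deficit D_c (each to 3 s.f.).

t_c ≈ 1.56 d; D_c ≈ 5.05 mg/L

With k_r/k_1 = 1.959 and 1 − D₀(k_r−k_1)/(k_1 L₀) = 0.9152,
t_c = ln(1.959 × 0.9152) / (0.762 − 0.389) = ln(1.793) / 0.3730 = 0.5837/0.3730 = 1.565 d.
L(t_c) = L₀ e^(−k_1 t_c) = 18.2 × 0.5440 = 9.901 mg/L, and at the critical point k_r D_c = k_1 L, so D_c = (0.389/0.762) × 9.901 = 5.055 mg/L.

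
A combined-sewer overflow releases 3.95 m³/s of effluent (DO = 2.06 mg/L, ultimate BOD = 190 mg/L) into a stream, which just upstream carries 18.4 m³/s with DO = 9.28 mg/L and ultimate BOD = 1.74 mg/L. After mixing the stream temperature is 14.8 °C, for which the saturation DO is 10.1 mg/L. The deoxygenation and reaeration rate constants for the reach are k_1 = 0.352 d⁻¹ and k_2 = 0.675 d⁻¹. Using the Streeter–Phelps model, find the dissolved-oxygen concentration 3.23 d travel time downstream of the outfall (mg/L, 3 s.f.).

DO ≈ 1.94 mg/L

Mixed DO = (18.4×9.28 + 3.95×2.06)/(18.4+3.95) = 178.9/22.35 = 8.004 mg/L.
Mixed L₀ = (18.4×1.74 + 3.95×190)/(22.35) = 782.5/22.35 = 35.01 mg/L.
Initial deficit D₀ = C_s − DO₀ = 10.1 − 8.004 = 2.096 mg/L.
D(3.23) = [0.352×35.01/(0.675−0.352)](e^(−0.352×3.23) − e^(−0.675×3.23)) + 2.096 e^(−0.675×3.23)
= 38.16 × (0.3208 − 0.1130) + 2.096 × 0.1130 = 8.165 mg/L.
DO = 10.1 − 8.165 = 1.935 mg/L.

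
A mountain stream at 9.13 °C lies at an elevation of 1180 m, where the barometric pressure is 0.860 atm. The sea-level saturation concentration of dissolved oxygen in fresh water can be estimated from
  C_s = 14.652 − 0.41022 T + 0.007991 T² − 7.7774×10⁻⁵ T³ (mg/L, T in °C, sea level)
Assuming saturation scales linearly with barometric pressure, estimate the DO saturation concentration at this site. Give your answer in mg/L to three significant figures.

C_s ≈ 9.90 mg/L

At sea level: C_s = 14.652 − 0.41022×9.13 + 0.007991×9.13² − 7.7774×10⁻⁵×9.13³ = 11.51 mg/L.
Pressure correction: C_s' = 11.51 × 0.860 = 9.902 mg/L.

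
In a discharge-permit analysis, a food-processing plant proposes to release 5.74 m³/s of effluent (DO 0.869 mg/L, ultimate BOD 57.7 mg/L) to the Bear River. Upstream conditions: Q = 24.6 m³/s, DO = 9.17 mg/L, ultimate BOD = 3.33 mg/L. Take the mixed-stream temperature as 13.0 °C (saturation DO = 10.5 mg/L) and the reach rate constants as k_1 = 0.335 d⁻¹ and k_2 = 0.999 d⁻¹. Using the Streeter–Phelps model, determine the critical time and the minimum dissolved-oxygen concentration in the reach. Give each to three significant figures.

Mixed DO = (24.6×9.17 + 5.74×0.869)/(24.6+5.74) = 230.6/30.34 = 7.600 mg/L.
Mixed L₀ = (24.6×3.33 + 5.74×57.7)/(30.34) = 413.1/30.34 = 13.62 mg/L.
Initial deficit D₀ = C_s − DO₀ = 10.5 − 7.600 = 2.900 mg/L.
t_c = (1/0.6640) ln[(0.999/0.335)(1 − 2.900×0.6640/(0.335×13.62))] = 1.506 × ln(1.723) = 0.8194 d.
D_c = (0.335/0.999) × 13.62 × e^(−0.335×0.8194) = 0.3353 × 13.62 × 0.7600 = 3.470 mg/L.
Minimum DO = 10.5 − 3.470 = 7.030 mg/L.

t_c ≈ 0.819 d; minimum DO ≈ 7.03 mg/L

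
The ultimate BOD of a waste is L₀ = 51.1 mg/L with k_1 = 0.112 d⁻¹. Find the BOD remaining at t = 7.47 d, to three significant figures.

L_t = L₀ e^(−k_1 t) = 51.1 × e^(−0.112×7.47) = 51.1 × 0.4332 = 22.13 mg/L.

L ≈ 22.1 mg/L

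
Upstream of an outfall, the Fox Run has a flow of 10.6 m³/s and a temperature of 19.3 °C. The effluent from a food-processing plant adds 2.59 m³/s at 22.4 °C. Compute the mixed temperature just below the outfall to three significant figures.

19.9 °C

Flow-weighted mixing: C = (Q_r C_r + Q_w C_w)/(Q_r + Q_w)
= (10.6×19.3 + 2.59×22.4)/(10.6 + 2.59) = 262.6/13.19 = 19.91 °C.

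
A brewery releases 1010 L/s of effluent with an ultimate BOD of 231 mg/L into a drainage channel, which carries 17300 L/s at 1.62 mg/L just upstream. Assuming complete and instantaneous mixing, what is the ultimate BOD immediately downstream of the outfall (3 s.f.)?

14.3 mg/L

Flow-weighted mixing: C = (Q_r C_r + Q_w C_w)/(Q_r + Q_w)
= (17300×1.62 + 1010×231)/(17300 + 1010) = 261300/18310 = 14.27 mg/L.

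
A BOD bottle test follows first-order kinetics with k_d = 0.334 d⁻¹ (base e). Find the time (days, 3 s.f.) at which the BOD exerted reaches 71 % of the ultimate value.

y/L₀ = 1 − e^(−k_d t) = 0.71 ⇒ e^(−k_d t) = 0.290
t = −ln(0.290) / 0.334 = 1.238 / 0.334 = 3.706 d.

t ≈ 3.71 d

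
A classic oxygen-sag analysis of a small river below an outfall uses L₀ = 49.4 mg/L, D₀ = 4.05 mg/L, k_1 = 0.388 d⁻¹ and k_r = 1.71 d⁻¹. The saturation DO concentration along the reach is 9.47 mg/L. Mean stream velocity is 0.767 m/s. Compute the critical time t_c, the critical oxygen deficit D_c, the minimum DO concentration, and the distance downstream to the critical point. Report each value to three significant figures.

t_c ≈ 0.874 d; D_c ≈ 7.98 mg/L; min DO ≈ 1.49 mg/L; x_c ≈ 57.9 km

With k_r/k_1 = 4.407 and 1 − D₀(k_r−k_1)/(k_1 L₀) = 0.7207,
t_c = ln(4.407 × 0.7207) / (1.71 − 0.388) = ln(3.176) / 1.322 = 1.156/1.322 = 0.8742 d.
D_c = (k_1/k_r) L₀ e^(−k_1 t_c) = (0.388/1.71) × 49.4 × e^(−0.388×0.8742) = 0.2269 × 49.4 × 0.7124 = 7.985 mg/L.
Minimum DO = C_s − D_c = 9.47 − 7.985 = 1.485 mg/L.
x_c = v t_c = 0.767 m/s × 0.8742 d × 86400 s/d = 57930 m ≈ 57.9 km.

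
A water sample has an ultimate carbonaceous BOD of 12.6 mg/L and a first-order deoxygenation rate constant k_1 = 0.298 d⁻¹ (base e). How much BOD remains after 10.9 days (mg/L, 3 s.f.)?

L ≈ 0.489 mg/L

L_t = L₀ e^(−k_1 t) = 12.6 × e^(−0.298×10.9) = 12.6 × 0.03884 = 0.4894 mg/L.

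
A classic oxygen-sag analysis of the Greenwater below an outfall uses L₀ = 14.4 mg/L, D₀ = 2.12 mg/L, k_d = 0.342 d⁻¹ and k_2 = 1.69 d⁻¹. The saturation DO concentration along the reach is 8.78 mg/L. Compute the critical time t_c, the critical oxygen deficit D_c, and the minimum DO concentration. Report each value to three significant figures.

At the critical point dD/dt = 0, so k_d L₀ e^(−k_d t) = k_2 D. Substituting D(t) from the Streeter–Phelps equation and solving for t gives
t_c = ln[(k_2/k_d)(1 − D₀(k_2−k_d)/(k_d L₀))] / (k_2−k_d).
Here k_2−k_d = 1.348 d⁻¹ and 1 − D₀(k_2−k_d)/(k_d L₀) = 1 − 2.12×1.348/(0.342×14.4) = 0.4197, so
t_c = ln(4.942 × 0.4197) / 1.348 = 0.7295 / 1.348 = 0.5412 d.
L(t_c) = L₀ e^(−k_d t_c) = 14.4 × 0.8310 = 11.97 mg/L, and at the critical point k_2 D_c = k_d L, so D_c = (0.342/1.69) × 11.97 = 2.422 mg/L.
Minimum DO = C_s − D_c = 8.78 − 2.422 = 6.358 mg/L.

t_c ≈ 0.541 d; D_c ≈ 2.42 mg/L; min DO ≈ 6.36 mg/L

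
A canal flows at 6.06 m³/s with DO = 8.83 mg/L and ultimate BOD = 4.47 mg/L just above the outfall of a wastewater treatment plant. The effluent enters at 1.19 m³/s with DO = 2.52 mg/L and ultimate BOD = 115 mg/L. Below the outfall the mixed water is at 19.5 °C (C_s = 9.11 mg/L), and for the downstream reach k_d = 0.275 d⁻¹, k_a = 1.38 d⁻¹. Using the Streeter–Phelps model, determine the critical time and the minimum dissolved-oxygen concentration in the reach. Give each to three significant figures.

Mixed DO = (6.06×8.83 + 1.19×2.52)/(6.06+1.19) = 56.51/7.250 = 7.794 mg/L.
Mixed L₀ = (6.06×4.47 + 1.19×115)/(7.250) = 163.9/7.250 = 22.61 mg/L.
Initial deficit D₀ = C_s − DO₀ = 9.11 − 7.794 = 1.316 mg/L.
t_c = (1/1.105) ln[(1.38/0.275)(1 − 1.316×1.105/(0.275×22.61))] = 0.9050 × ln(3.845) = 1.219 d.
D_c = (0.275/1.38) × 22.61 × e^(−0.275×1.219) = 0.1993 × 22.61 × 0.7152 = 3.223 mg/L.
Minimum DO = 9.11 − 3.223 = 5.887 mg/L.

t_c ≈ 1.22 d; minimum DO ≈ 5.89 mg/L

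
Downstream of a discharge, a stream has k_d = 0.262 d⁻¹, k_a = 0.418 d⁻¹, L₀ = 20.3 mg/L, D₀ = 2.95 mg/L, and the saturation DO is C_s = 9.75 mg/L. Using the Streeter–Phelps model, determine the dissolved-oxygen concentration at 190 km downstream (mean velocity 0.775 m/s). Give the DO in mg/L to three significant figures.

Travel time t = x/v = 190 km / (0.775 m/s) = 190000 m / 0.775 m/s = 245200 s = 2.838 d.
k_d L₀/(k_a−k_d) = 0.262×20.3/(0.418−0.262) = 5.319/0.1560 = 34.09 mg/L.
e^(−k_d t) = e^(−0.262×2.838) = 0.4755; e^(−k_a t) = e^(−0.418×2.838) = 0.3054.
D = 34.09 × (0.4755 − 0.3054) + 2.95 × 0.3054 = 5.798 + 0.9010 = 6.699 mg/L.
DO = C_s − D = 9.75 − 6.699 = 3.051 mg/L.

DO ≈ 3.05 mg/L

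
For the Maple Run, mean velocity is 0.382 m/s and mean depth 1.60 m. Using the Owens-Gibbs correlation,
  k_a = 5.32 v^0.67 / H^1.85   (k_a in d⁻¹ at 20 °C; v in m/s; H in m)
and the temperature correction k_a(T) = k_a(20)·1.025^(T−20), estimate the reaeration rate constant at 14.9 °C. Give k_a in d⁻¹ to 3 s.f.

k_a(20) = 5.32 × 0.382^0.67 / 1.60^1.85 = 5.32 × 0.5248 / 2.386 = 1.170 d⁻¹.
k_a(14.9) = 1.170 × 1.025^(14.9−20) = 1.170 × 0.8817 = 1.032 d⁻¹.

k_a ≈ 1.03 d⁻¹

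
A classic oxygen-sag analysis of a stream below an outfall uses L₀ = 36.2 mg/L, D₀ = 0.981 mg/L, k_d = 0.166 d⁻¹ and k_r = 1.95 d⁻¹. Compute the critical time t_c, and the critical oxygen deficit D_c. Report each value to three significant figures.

t_c = [1/(k_r−k_d)] ln[(k_r/k_d)(1 − D₀(k_r−k_d)/(k_d L₀))]
= [1/(1.95−0.166)] ln[(1.95/0.166)(1 − 0.981×1.784/(0.166×36.2))]
= (1/1.784) ln[11.75 × 0.7088] = 0.5605 × ln(8.326) = 0.5605 × 2.119 = 1.188 d.
L(t_c) = L₀ e^(−k_d t_c) = 36.2 × 0.8210 = 29.72 mg/L, and at the critical point k_r D_c = k_d L, so D_c = (0.166/1.95) × 29.72 = 2.530 mg/L.

t_c ≈ 1.19 d; D_c ≈ 2.53 mg/L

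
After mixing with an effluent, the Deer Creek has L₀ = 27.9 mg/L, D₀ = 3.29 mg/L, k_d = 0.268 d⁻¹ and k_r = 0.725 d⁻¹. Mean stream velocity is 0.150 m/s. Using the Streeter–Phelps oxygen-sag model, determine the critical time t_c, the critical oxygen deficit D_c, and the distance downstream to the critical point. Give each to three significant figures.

t_c ≈ 1.69 d; D_c ≈ 6.56 mg/L; x_c ≈ 21.9 km

At the critical point dD/dt = 0, so k_d L₀ e^(−k_d t) = k_r D. Substituting D(t) from the Streeter–Phelps equation and solving for t gives
t_c = ln[(k_r/k_d)(1 − D₀(k_r−k_d)/(k_d L₀))] / (k_r−k_d).
Here k_r−k_d = 0.4570 d⁻¹ and 1 − D₀(k_r−k_d)/(k_d L₀) = 1 − 3.29×0.4570/(0.268×27.9) = 0.7989, so
t_c = ln(2.705 × 0.7989) / 0.4570 = 0.7707 / 0.4570 = 1.686 d.
D_c = (k_d/k_r) L₀ e^(−k_d t_c) = (0.268/0.725) × 27.9 × e^(−0.268×1.686) = 0.3697 × 27.9 × 0.6364 = 6.563 mg/L.
x_c = v t_c = 0.150 m/s × 1.686 d × 86400 s/d = 21860 m ≈ 21.9 km.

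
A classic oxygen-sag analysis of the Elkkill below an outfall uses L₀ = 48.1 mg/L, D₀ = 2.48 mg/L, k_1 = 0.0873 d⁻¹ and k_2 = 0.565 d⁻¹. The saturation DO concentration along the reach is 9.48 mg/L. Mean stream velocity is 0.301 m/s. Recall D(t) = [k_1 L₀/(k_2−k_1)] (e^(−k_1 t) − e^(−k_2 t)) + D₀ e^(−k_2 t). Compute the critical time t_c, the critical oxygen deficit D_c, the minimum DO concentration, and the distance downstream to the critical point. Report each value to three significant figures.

t_c ≈ 3.22 d; D_c ≈ 5.61 mg/L; min DO ≈ 3.87 mg/L; x_c ≈ 83.6 km

At the critical point dD/dt = 0, so k_1 L₀ e^(−k_1 t) = k_2 D. Substituting D(t) from the Streeter–Phelps equation and solving for t gives
t_c = ln[(k_2/k_1)(1 − D₀(k_2−k_1)/(k_1 L₀))] / (k_2−k_1).
Here k_2−k_1 = 0.4777 d⁻¹ and 1 − D₀(k_2−k_1)/(k_1 L₀) = 1 − 2.48×0.4777/(0.0873×48.1) = 0.7179, so
t_c = ln(6.472 × 0.7179) / 0.4777 = 1.536 / 0.4777 = 3.215 d.
L(t_c) = L₀ e^(−k_1 t_c) = 48.1 × 0.7552 = 36.33 mg/L, and at the critical point k_2 D_c = k_1 L, so D_c = (0.0873/0.565) × 36.33 = 5.613 mg/L.
Minimum DO = C_s − D_c = 9.48 − 5.613 = 3.867 mg/L.
x_c = v t_c = 0.301 m/s × 3.215 d × 86400 s/d = 83620 m ≈ 83.6 km.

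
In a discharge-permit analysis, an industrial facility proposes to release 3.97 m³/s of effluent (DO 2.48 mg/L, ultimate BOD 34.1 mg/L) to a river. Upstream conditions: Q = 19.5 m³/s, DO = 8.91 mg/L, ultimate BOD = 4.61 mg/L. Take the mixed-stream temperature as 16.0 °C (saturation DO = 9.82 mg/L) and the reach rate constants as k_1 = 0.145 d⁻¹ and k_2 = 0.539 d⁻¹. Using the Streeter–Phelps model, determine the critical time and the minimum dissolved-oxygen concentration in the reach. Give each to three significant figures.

t_c ≈ 1.22 d; minimum DO ≈ 7.66 mg/L

Mixed DO = (19.5×8.91 + 3.97×2.48)/(19.5+3.97) = 183.6/23.47 = 7.822 mg/L.
Mixed L₀ = (19.5×4.61 + 3.97×34.1)/(23.47) = 225.3/23.47 = 9.598 mg/L.
Initial deficit D₀ = C_s − DO₀ = 9.82 − 7.822 = 1.998 mg/L.
t_c = (1/0.3940) ln[(0.539/0.145)(1 − 1.998×0.3940/(0.145×9.598))] = 2.538 × ln(1.615) = 1.217 d.
D_c = (0.145/0.539) × 9.598 × e^(−0.145×1.217) = 0.2690 × 9.598 × 0.8383 = 2.164 mg/L.
Minimum DO = 9.82 − 2.164 = 7.656 mg/L.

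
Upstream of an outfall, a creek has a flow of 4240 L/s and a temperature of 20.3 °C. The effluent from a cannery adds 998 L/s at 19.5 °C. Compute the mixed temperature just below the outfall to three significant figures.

Flow-weighted mixing: C = (Q_r C_r + Q_w C_w)/(Q_r + Q_w)
= (4240×20.3 + 998×19.5)/(4240 + 998) = 105500/5238 = 20.15 °C.

20.1 °C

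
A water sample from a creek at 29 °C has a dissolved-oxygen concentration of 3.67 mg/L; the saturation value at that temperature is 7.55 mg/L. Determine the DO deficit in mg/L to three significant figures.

D = C_s − C = 7.55 − 3.67 = 3.88 mg/L.

D ≈ 3.88 mg/L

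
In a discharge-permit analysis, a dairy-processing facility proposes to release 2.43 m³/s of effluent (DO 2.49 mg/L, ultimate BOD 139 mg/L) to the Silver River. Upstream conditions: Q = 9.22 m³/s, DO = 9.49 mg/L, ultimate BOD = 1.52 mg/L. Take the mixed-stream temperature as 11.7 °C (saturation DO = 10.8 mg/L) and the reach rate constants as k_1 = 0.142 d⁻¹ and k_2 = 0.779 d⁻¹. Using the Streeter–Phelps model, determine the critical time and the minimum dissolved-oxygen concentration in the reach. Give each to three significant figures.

t_c ≈ 1.84 d; minimum DO ≈ 6.56 mg/L

Mixed DO = (9.22×9.49 + 2.43×2.49)/(9.22+2.43) = 93.55/11.65 = 8.030 mg/L.
Mixed L₀ = (9.22×1.52 + 2.43×139)/(11.65) = 351.8/11.65 = 30.20 mg/L.
Initial deficit D₀ = C_s − DO₀ = 10.8 − 8.030 = 2.770 mg/L.
t_c = (1/0.6370) ln[(0.779/0.142)(1 − 2.770×0.6370/(0.142×30.20))] = 1.570 × ln(3.228) = 1.840 d.
D_c = (0.142/0.779) × 30.20 × e^(−0.142×1.840) = 0.1823 × 30.20 × 0.7701 = 4.239 mg/L.
Minimum DO = 10.8 − 4.239 = 6.561 mg/L.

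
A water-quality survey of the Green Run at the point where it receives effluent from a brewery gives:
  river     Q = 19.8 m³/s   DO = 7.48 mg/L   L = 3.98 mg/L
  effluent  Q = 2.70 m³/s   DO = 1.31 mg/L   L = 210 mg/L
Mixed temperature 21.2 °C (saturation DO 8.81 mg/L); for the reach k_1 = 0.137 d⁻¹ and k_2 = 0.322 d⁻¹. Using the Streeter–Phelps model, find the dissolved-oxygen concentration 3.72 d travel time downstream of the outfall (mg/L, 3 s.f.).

DO ≈ 1.83 mg/L

Mixed DO = (19.8×7.48 + 2.70×1.31)/(19.8+2.70) = 151.6/22.50 = 6.740 mg/L.
Mixed L₀ = (19.8×3.98 + 2.70×210)/(22.50) = 645.8/22.50 = 28.70 mg/L.
Initial deficit D₀ = C_s − DO₀ = 8.81 − 6.740 = 2.070 mg/L.
D(3.72) = [0.137×28.70/(0.322−0.137)](e^(−0.137×3.72) − e^(−0.322×3.72)) + 2.070 e^(−0.322×3.72)
= 21.26 × (0.6007 − 0.3018) + 2.070 × 0.3018 = 6.977 mg/L.
DO = 8.81 − 6.977 = 1.833 mg/L.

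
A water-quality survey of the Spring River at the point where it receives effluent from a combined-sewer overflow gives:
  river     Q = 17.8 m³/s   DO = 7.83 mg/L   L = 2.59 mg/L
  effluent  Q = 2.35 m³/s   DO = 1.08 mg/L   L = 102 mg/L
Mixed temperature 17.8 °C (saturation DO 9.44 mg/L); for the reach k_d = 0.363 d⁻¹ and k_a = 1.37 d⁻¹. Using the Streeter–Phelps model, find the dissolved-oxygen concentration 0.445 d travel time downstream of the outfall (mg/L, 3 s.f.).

Mixed DO = (17.8×7.83 + 2.35×1.08)/(17.8+2.35) = 141.9/20.15 = 7.043 mg/L.
Mixed L₀ = (17.8×2.59 + 2.35×102)/(20.15) = 285.8/20.15 = 14.18 mg/L.
Initial deficit D₀ = C_s − DO₀ = 9.44 − 7.043 = 2.397 mg/L.
D(0.445) = [0.363×14.18/(1.37−0.363)](e^(−0.363×0.445) − e^(−1.37×0.445)) + 2.397 e^(−1.37×0.445)
= 5.113 × (0.8508 − 0.5435) + 2.397 × 0.5435 = 2.874 mg/L.
DO = 9.44 − 2.874 = 6.566 mg/L.

DO ≈ 6.57 mg/L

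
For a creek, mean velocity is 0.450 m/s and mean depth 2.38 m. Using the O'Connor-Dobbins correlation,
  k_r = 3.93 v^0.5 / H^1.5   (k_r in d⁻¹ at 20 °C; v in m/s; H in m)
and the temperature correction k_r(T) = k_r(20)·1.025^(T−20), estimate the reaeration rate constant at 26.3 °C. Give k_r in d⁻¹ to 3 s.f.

k_r ≈ 0.839 d⁻¹

k_r(20) = 3.93 × 0.450^0.5 / 2.38^1.5 = 3.93 × 0.6708 / 3.672 = 0.7180 d⁻¹.
k_r(26.3) = 0.7180 × 1.025^(26.3−20) = 0.7180 × 1.168 = 0.8389 d⁻¹.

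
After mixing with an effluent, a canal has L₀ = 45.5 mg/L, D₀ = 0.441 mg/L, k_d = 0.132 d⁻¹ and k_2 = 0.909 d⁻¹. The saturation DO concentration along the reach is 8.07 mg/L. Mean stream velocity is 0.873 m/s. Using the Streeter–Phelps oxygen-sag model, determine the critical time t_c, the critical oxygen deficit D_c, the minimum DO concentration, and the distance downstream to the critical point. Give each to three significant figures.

t_c ≈ 2.41 d; D_c ≈ 4.81 mg/L; min DO ≈ 3.26 mg/L; x_c ≈ 182 km

t_c = [1/(k_2−k_d)] ln[(k_2/k_d)(1 − D₀(k_2−k_d)/(k_d L₀))]
= [1/(0.909−0.132)] ln[(0.909/0.132)(1 − 0.441×0.7770/(0.132×45.5))]
= (1/0.7770) ln[6.886 × 0.9429] = 1.287 × ln(6.493) = 1.287 × 1.871 = 2.408 d.
D_c = (k_d/k_2) L₀ e^(−k_d t_c) = (0.132/0.909) × 45.5 × e^(−0.132×2.408) = 0.1452 × 45.5 × 0.7277 = 4.808 mg/L.
Minimum DO = C_s − D_c = 8.07 − 4.808 = 3.262 mg/L.
x_c = v t_c = 0.873 m/s × 2.408 d × 86400 s/d = 181600 m ≈ 182 km.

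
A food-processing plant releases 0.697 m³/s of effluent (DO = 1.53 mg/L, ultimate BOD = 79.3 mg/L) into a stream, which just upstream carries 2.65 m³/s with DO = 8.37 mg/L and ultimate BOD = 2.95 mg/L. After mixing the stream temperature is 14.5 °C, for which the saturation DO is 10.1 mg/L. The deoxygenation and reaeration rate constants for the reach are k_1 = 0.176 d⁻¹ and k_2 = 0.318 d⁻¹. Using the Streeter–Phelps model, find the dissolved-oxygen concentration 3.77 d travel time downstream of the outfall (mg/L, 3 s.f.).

DO ≈ 4.16 mg/L

Mixed DO = (2.65×8.37 + 0.697×1.53)/(2.65+0.697) = 23.25/3.347 = 6.946 mg/L.
Mixed L₀ = (2.65×2.95 + 0.697×79.3)/(3.347) = 63.09/3.347 = 18.85 mg/L.
Initial deficit D₀ = C_s − DO₀ = 10.1 − 6.946 = 3.154 mg/L.
D(3.77) = [0.176×18.85/(0.318−0.176)](e^(−0.176×3.77) − e^(−0.318×3.77)) + 3.154 e^(−0.318×3.77)
= 23.36 × (0.5150 − 0.3015) + 3.154 × 0.3015 = 5.939 mg/L.
DO = 10.1 − 5.939 = 4.161 mg/L.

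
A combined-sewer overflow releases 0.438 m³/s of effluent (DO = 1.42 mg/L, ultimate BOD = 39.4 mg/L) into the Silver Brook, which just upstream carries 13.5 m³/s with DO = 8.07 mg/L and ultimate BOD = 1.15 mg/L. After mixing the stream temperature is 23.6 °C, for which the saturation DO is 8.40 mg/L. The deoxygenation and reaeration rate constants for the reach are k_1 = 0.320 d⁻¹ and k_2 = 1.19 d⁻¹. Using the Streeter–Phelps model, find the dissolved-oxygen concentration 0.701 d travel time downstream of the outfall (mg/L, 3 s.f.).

Mixed DO = (13.5×8.07 + 0.438×1.42)/(13.5+0.438) = 109.6/13.94 = 7.861 mg/L.
Mixed L₀ = (13.5×1.15 + 0.438×39.4)/(13.94) = 32.78/13.94 = 2.352 mg/L.
Initial deficit D₀ = C_s − DO₀ = 8.40 − 7.861 = 0.5390 mg/L.
D(0.701) = [0.320×2.352/(1.19−0.320)](e^(−0.320×0.701) − e^(−1.19×0.701)) + 0.5390 e^(−1.19×0.701)
= 0.8651 × (0.7991 − 0.4342) + 0.5390 × 0.4342 = 0.5497 mg/L.
DO = 8.40 − 0.5497 = 7.850 mg/L.

DO ≈ 7.85 mg/L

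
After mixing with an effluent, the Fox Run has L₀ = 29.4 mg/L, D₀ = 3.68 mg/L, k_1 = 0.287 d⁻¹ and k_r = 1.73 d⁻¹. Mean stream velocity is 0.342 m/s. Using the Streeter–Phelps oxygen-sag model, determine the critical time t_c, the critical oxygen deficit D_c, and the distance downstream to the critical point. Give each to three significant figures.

At the critical point dD/dt = 0, so k_1 L₀ e^(−k_1 t) = k_r D. Substituting D(t) from the Streeter–Phelps equation and solving for t gives
t_c = ln[(k_r/k_1)(1 − D₀(k_r−k_1)/(k_1 L₀))] / (k_r−k_1).
Here k_r−k_1 = 1.443 d⁻¹ and 1 − D₀(k_r−k_1)/(k_1 L₀) = 1 − 3.68×1.443/(0.287×29.4) = 0.3707, so
t_c = ln(6.028 × 0.3707) / 1.443 = 0.8039 / 1.443 = 0.5571 d.
L(t_c) = L₀ e^(−k_1 t_c) = 29.4 × 0.8522 = 25.06 mg/L, and at the critical point k_r D_c = k_1 L, so D_c = (0.287/1.73) × 25.06 = 4.157 mg/L.
x_c = v t_c = 0.342 m/s × 0.5571 d × 86400 s/d = 16460 m ≈ 16.5 km.

t_c ≈ 0.557 d; D_c ≈ 4.16 mg/L; x_c ≈ 16.5 km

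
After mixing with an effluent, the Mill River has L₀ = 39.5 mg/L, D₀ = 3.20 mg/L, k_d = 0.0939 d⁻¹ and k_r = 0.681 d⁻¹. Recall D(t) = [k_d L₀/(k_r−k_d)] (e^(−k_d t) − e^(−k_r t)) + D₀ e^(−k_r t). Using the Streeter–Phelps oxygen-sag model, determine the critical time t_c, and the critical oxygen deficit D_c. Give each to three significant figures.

t_c ≈ 2.17 d; D_c ≈ 4.44 mg/L

t_c = [1/(k_r−k_d)] ln[(k_r/k_d)(1 − D₀(k_r−k_d)/(k_d L₀))]
= [1/(0.681−0.0939)] ln[(0.681/0.0939)(1 − 3.20×0.5871/(0.0939×39.5))]
= (1/0.5871) ln[7.252 × 0.4935] = 1.703 × ln(3.579) = 1.703 × 1.275 = 2.172 d.
L(t_c) = L₀ e^(−k_d t_c) = 39.5 × 0.8155 = 32.21 mg/L, and at the critical point k_r D_c = k_d L, so D_c = (0.0939/0.681) × 32.21 = 4.442 mg/L.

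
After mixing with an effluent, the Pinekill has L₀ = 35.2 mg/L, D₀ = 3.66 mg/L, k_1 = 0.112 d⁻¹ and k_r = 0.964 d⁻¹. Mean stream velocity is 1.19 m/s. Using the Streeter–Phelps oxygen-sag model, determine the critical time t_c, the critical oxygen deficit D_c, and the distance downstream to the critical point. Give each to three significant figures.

t_c ≈ 0.689 d; D_c ≈ 3.79 mg/L; x_c ≈ 70.9 km

t_c = [1/(k_r−k_1)] ln[(k_r/k_1)(1 − D₀(k_r−k_1)/(k_1 L₀))]
= [1/(0.964−0.112)] ln[(0.964/0.112)(1 − 3.66×0.8520/(0.112×35.2))]
= (1/0.8520) ln[8.607 × 0.2090] = 1.174 × ln(1.799) = 1.174 × 0.5873 = 0.6893 d.
D_c = (k_1/k_r) L₀ e^(−k_1 t_c) = (0.112/0.964) × 35.2 × e^(−0.112×0.6893) = 0.1162 × 35.2 × 0.9257 = 3.786 mg/L.
x_c = v t_c = 1.19 m/s × 0.6893 d × 86400 s/d = 70870 m ≈ 70.9 km.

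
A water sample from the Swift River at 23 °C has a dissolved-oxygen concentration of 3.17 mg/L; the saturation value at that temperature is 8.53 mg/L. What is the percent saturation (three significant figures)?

37.2 % saturation

% saturation = C/C_s × 100 = 3.17/8.53 × 100 = 37.2 %.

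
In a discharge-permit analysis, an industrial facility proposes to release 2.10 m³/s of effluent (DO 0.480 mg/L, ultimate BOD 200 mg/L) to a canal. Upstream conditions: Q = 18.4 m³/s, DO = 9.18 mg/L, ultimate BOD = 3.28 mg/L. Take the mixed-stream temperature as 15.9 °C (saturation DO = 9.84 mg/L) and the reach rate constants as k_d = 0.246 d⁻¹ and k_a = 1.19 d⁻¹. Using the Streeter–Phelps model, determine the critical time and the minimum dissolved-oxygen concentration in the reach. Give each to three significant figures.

t_c ≈ 1.36 d; minimum DO ≈ 6.37 mg/L

Mixed DO = (18.4×9.18 + 2.10×0.480)/(18.4+2.10) = 169.9/20.50 = 8.289 mg/L.
Mixed L₀ = (18.4×3.28 + 2.10×200)/(20.50) = 480.4/20.50 = 23.43 mg/L.
Initial deficit D₀ = C_s − DO₀ = 9.84 − 8.289 = 1.551 mg/L.
t_c = (1/0.9440) ln[(1.19/0.246)(1 − 1.551×0.9440/(0.246×23.43))] = 1.059 × ln(3.608) = 1.359 d.
D_c = (0.246/1.19) × 23.43 × e^(−0.246×1.359) = 0.2067 × 23.43 × 0.7158 = 3.467 mg/L.
Minimum DO = 9.84 − 3.467 = 6.373 mg/L.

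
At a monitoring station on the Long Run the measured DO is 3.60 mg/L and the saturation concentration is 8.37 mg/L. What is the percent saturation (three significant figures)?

% saturation = C/C_s × 100 = 3.60/8.37 × 100 = 43.0 %.

43.0 % saturation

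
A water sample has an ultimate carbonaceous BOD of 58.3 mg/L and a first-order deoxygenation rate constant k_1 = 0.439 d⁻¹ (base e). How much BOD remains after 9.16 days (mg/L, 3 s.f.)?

L ≈ 1.05 mg/L

L_t = L₀ e^(−k_1 t) = 58.3 × e^(−0.439×9.16) = 58.3 × 0.01793 = 1.045 mg/L.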